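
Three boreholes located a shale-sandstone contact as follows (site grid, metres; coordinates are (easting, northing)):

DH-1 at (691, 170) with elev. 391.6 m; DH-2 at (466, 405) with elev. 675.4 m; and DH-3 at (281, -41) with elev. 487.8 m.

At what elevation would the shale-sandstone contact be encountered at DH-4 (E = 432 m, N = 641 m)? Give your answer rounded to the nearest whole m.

850 m

Let the plane be z = a·E + b·N + c.
DH-2−DH-1: −225a + 235b = 283.8;  DH-3−DH-1: −410a − 211b = 96.2.
Solving gives a = −0.57354, b = 0.65853.
Then c = 391.6 − a·691 − b·170 = 675.96.
At (432, 641): z = −247.8 + 422.1 + 675.96 = 850.3 m.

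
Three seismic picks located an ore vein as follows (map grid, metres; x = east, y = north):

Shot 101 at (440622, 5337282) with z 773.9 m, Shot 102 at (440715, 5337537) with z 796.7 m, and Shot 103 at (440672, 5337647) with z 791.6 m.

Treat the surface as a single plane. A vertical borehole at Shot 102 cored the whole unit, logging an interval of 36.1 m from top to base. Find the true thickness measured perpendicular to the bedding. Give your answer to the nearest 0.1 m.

Two edge vectors: Shot 101→Shot 102 = (93, 255, 22.8), Shot 101→Shot 103 = (50, 365, 17.7).
Normal n = (Shot 101→Shot 102) × (Shot 101→Shot 103) = (-3808.5, -506.1, 21195).
So ∂z/∂x = −n_x/n_z = 0.17969 and ∂z/∂y = −n_y/n_z = 0.02388.
|∇z| = √(a²+b²) = 0.18127, so dip δ = arctan(0.18127) = 10.27°.
True thickness = vertical thickness × cos δ = 36.1 × cos 10.27° = 35.5 m.

35.5 m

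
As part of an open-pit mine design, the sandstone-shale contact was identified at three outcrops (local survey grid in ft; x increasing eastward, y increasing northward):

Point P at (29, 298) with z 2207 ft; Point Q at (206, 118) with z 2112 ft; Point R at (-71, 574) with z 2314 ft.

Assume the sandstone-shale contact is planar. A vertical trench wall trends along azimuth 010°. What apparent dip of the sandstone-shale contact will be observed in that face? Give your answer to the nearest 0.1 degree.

Two edge vectors: Point P→Point Q = (177, -180, -95), Point P→Point R = (-100, 276, 107).
Normal n = (Point P→Point Q) × (Point P→Point R) = (6960, -9439, 30852).
So ∂z/∂x = −n_x/n_z = −0.22559 and ∂z/∂y = −n_y/n_z = 0.30594.
Unit vector along 010° is (sin 10°, cos 10°) = (0.1736, 0.9848).
Slope in that direction = a·(0.1736) + b·(0.9848) = 0.26212.
Apparent dip = arctan|0.26212| = 14.7° (true dip is 20.8°, so apparent ≤ true as expected).

14.7°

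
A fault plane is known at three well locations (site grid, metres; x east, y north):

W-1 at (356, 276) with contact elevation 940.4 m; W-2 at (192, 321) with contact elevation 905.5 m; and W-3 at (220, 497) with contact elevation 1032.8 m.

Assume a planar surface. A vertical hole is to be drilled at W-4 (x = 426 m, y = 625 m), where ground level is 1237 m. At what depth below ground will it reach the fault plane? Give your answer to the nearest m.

Let the plane be z = a·x + b·y + c.
W-2−W-1: −164a + 45b = −34.9;  W-3−W-1: −136a + 221b = 92.4.
Solving gives a = 0.39407, b = 0.66060.
Then c = 940.4 − a·356 − b·276 = 617.79.
At (426, 625): z_contact = 167.9 + 412.9 + 617.79 = 1198.5 m.
Depth below ground = 1237 − 1198.5 = 38 m.

38 m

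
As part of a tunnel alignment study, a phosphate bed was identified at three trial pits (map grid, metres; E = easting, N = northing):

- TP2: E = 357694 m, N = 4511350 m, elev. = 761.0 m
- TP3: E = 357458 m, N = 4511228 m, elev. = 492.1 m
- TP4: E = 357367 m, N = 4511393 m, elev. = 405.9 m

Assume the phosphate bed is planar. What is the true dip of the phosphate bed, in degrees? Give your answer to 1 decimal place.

47.7°

Let the plane be z = a·E + b·N + c.
TP3−TP2: −236a − 122b = −268.9;  TP4−TP2: −327a + 43b = −355.1.
Solving gives a = 1.09678, b = 0.08246.
Gradient magnitude |∇z| = √(a² + b²) = √(1.20292 + 0.00680) = 1.09987.
True dip = arctan(1.09987) = 47.7°, dipping toward W (azimuth ≈ 266°).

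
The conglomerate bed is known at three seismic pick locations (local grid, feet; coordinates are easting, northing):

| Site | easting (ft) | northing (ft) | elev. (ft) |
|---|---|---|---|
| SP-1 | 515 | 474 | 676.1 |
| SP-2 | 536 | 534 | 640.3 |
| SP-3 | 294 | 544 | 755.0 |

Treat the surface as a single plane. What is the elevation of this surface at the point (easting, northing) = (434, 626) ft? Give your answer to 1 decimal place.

651.4 ft

Let the plane be z = a·easting + b·northing + c.
SP-2−SP-1: 21a + 60b = −35.8;  SP-3−SP-1: −221a + 70b = 78.9.
Solving gives a = −0.49151, b = −0.42464.
Then c = 676.1 − a·515 − b·474 = 1130.51.
At (434, 626): z = −213.3 − 265.8 + 1130.51 = 651.4 ft.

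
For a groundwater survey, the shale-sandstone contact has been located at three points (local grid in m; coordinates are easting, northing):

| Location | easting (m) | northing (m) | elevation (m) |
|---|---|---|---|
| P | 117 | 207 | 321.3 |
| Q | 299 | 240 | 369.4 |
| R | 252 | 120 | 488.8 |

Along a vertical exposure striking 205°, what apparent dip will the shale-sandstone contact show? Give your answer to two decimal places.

41.00°

Two edge vectors: P→Q = (182, 33, 48.1), P→R = (135, -87, 167.5).
Normal n = (P→Q) × (P→R) = (9712.2, -23991.5, -20289).
So ∂z/∂easting = −n_x/n_z = 0.47869 and ∂z/∂northing = −n_y/n_z = −1.18249.
Unit vector along 205° is (sin 205°, cos 205°) = (-0.4226, -0.9063).
Slope in that direction = a·(-0.4226) + b·(-0.9063) = 0.86939.
Apparent dip = arctan|0.86939| = 41.00° (true dip is 51.9°, so apparent ≤ true as expected).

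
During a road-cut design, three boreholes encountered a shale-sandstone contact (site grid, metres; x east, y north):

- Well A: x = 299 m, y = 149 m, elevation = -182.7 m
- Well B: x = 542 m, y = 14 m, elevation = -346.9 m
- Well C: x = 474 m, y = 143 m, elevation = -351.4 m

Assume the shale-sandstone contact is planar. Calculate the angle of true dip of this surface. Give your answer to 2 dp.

48.44°

Let the plane be z = a·x + b·y + c.
Well B−Well A: 243a − 135b = −164.2;  Well C−Well A: 175a − 6b = −168.7.
Solving gives a = −0.98296, b = −0.55303.
Gradient magnitude |∇z| = √(a² + b²) = √(0.96621 + 0.30585) = 1.12786.
True dip = arctan(1.12786) = 48.44°, dipping toward ENE (azimuth ≈ 061°).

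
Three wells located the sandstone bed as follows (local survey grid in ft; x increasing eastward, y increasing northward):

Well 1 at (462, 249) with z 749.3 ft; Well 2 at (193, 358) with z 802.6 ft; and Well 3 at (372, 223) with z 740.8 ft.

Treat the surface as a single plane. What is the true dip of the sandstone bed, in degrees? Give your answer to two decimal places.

22.90°

Two edge vectors: Well 1→Well 2 = (-269, 109, 53.3), Well 1→Well 3 = (-90, -26, -8.5).
Normal n = (Well 1→Well 2) × (Well 1→Well 3) = (459.3, -7083.5, 16804).
So ∂z/∂x = −n_x/n_z = −0.02733 and ∂z/∂y = −n_y/n_z = 0.42154.
Gradient magnitude |∇z| = √(a² + b²) = √(0.00075 + 0.17769) = 0.42242.
True dip = arctan(0.42242) = 22.90°, dipping toward S (azimuth ≈ 176°).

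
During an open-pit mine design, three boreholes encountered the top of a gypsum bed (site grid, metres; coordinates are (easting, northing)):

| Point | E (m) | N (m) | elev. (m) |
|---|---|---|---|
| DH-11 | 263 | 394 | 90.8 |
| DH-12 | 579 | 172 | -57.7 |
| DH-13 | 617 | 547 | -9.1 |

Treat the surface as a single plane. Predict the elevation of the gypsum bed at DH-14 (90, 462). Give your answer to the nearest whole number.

Two edge vectors: DH-11→DH-12 = (316, -222, -148.5), DH-11→DH-13 = (354, 153, -99.9).
Normal n = (DH-11→DH-12) × (DH-11→DH-13) = (44898.3, -21000.6, 126936).
So ∂z/∂E = −n_x/n_z = −0.35371 and ∂z/∂N = −n_y/n_z = 0.16544.
Intercept c from DH-11: 90.8 + 93.03 − 65.18 = 118.64.
At (90, 462): z = −31.8 + 76.4 + 118.64 = 163.2 m.

163 m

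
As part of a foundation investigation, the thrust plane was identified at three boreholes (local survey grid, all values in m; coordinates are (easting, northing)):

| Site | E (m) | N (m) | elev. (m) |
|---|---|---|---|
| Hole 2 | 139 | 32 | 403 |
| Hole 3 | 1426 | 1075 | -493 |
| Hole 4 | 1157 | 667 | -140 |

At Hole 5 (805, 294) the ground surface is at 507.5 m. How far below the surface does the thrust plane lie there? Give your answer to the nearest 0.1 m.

Let the plane be z = a·E + b·N + c.
Hole 3−Hole 2: 1287a + 1043b = −896;  Hole 4−Hole 2: 1018a + 635b = −543.
Solving gives a = 0.010678, b = −0.872236.
Then c = 403 − a·139 − b·32 = 429.43.
At (805, 294): z_contact = 8.60 − 256.44 + 429.43 = 181.59 m.
Depth below ground = 507.5 − 181.59 = 325.9 m.

325.9 m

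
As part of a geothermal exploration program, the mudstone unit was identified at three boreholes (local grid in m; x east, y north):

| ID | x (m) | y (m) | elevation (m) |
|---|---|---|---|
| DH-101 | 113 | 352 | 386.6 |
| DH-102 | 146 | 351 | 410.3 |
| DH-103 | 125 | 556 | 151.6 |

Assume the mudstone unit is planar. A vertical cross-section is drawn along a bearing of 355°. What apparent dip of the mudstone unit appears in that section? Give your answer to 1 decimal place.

Let the plane be z = a·x + b·y + c.
DH-102−DH-101: 33a − 1b = 23.7;  DH-103−DH-101: 12a + 204b = −235.
Solving gives a = 0.68206, b = −1.19208.
Unit vector along 355° is (sin 355°, cos 355°) = (-0.0872, 0.9962).
Slope in that direction = a·(-0.0872) + b·(0.9962) = −1.24699.
Apparent dip = arctan|1.24699| = 51.3° (true dip is 53.9°, so apparent ≤ true as expected).

51.3°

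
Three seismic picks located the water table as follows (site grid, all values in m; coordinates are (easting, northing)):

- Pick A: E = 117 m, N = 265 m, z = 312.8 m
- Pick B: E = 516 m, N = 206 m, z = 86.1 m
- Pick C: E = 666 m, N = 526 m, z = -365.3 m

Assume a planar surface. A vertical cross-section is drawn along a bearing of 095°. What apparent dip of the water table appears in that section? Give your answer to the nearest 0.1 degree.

Let the plane be z = a·E + b·N + c.
Pick B−Pick A: 399a − 59b = −226.7;  Pick C−Pick A: 549a + 261b = −678.1.
Solving gives a = −0.72641, b = −1.07012.
Unit vector along 095° is (sin 95°, cos 95°) = (0.9962, -0.0872).
Slope in that direction = a·(0.9962) + b·(-0.0872) = −0.63038.
Apparent dip = arctan|0.63038| = 32.2° (true dip is 52.3°, so apparent ≤ true as expected).

32.2°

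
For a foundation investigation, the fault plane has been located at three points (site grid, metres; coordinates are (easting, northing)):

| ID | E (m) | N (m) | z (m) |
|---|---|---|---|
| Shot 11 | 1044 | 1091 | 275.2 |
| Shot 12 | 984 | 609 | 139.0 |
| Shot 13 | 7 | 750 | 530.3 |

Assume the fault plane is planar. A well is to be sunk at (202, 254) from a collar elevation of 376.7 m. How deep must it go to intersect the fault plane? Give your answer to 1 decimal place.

Two edge vectors: Shot 11→Shot 12 = (-60, -482, -136.2), Shot 11→Shot 13 = (-1037, -341, 255.1).
Normal n = (Shot 11→Shot 12) × (Shot 11→Shot 13) = (-169402.4, 156545.4, -479374).
So ∂z/∂E = −n_x/n_z = −0.353383 and ∂z/∂N = −n_y/n_z = 0.326562.
Intercept c from Shot 11: 275.2 + 368.93 − 356.28 = 287.85.
At (202, 254): z_contact = −71.38 + 82.95 + 287.85 = 299.42 m.
Depth below ground = 376.7 − 299.42 = 77.3 m.

77.3 m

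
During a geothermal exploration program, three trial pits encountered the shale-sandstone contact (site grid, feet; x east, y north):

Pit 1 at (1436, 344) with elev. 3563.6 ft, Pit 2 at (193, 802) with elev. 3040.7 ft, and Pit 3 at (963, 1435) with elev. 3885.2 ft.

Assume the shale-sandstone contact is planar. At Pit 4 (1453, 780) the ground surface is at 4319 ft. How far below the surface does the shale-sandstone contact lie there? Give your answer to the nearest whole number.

Let the plane be z = a·x + b·y + c.
Pit 2−Pit 1: −1243a + 458b = −522.9;  Pit 3−Pit 1: −473a + 1091b = 321.6.
Solving gives a = 0.62992, b = 0.56787.
Then c = 3563.6 − a·1436 − b·344 = 2463.69.
At (1453, 780): z_contact = 915.3 + 442.9 + 2463.69 = 3821.9 ft.
Depth below ground = 4319 − 3821.9 = 497 ft.

497 ft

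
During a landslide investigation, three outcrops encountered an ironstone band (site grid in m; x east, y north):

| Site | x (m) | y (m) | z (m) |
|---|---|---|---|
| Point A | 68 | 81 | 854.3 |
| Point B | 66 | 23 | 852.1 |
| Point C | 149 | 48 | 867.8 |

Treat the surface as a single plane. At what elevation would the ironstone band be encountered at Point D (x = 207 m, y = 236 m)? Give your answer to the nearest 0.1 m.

884.2 m

Two edge vectors: Point A→Point B = (-2, -58, -2.2), Point A→Point C = (81, -33, 13.5).
Normal n = (Point A→Point B) × (Point A→Point C) = (-855.6, -151.2, 4764).
So ∂z/∂x = −n_x/n_z = 0.17960 and ∂z/∂y = −n_y/n_z = 0.03174.
Intercept c from Point A: 854.3 − 12.21 − 2.57 = 839.52.
At (207, 236): z = 37.2 + 7.5 + 839.52 = 884.2 m.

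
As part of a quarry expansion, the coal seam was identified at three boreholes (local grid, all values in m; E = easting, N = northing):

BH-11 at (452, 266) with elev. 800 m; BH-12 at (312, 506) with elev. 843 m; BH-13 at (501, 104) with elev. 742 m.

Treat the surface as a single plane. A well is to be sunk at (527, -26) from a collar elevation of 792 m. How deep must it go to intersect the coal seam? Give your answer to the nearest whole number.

105 m

Two edge vectors: BH-11→BH-12 = (-140, 240, 43), BH-11→BH-13 = (49, -162, -58).
Normal n = (BH-11→BH-12) × (BH-11→BH-13) = (-6954, -6013, 10920).
So ∂z/∂E = −n_x/n_z = 0.63681 and ∂z/∂N = −n_y/n_z = 0.55064.
Intercept c from BH-11: 800 − 287.84 − 146.47 = 365.69.
At (527, -26): z_contact = 335.6 − 14.3 + 365.69 = 687.0 m.
Depth below ground = 792 − 687.0 = 105 m.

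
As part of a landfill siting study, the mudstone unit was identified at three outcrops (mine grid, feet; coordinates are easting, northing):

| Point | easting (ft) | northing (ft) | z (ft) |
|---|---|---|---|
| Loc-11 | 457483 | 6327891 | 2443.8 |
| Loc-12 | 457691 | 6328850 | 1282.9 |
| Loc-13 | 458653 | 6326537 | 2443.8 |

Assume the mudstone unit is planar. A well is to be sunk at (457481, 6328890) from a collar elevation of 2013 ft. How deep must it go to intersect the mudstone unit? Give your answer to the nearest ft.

534 ft

Let the plane be z = a·easting + b·northing + c.
Loc-12−Loc-11: 208a + 959b = −1160.9;  Loc-13−Loc-11: 1170a − 1354b = 0.
Solving gives a = −1.11982700, b = −0.96764962.
Then c = 2443.8 − a·457483 − b·6327891 = 6637926.93.
At (457481, 6328890): z_contact = −512299.6 − 6124148.0 + 6637926.93 = 1479.4 ft.
Depth below ground = 2013 − 1479.4 = 534 ft.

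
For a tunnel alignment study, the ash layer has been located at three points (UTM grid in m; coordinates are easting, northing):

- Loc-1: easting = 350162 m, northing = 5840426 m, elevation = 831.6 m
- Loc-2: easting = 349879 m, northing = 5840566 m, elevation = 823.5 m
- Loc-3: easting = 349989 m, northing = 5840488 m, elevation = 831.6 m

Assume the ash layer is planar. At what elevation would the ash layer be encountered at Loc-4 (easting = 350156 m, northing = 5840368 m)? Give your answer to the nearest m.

844 m

Let the plane be z = a·easting + b·northing + c.
Loc-2−Loc-1: −283a + 140b = −8.1;  Loc-3−Loc-1: −173a + 62b = 0.
Solving gives a = −0.07524723, b = −0.20996404.
Then c = 831.6 − a·350162 − b·5840426 = 1253459.76.
At (350156, 5840368): z = −26348.3 − 1226267.3 + 1253459.76 = 844.2 m.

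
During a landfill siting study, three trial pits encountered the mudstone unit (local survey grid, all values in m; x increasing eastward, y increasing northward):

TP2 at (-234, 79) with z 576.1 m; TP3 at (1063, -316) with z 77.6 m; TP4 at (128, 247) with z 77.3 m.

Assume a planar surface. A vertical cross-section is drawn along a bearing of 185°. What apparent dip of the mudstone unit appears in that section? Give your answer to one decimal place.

53.6°

Let the plane be z = a·x + b·y + c.
TP3−TP2: 1297a − 395b = −498.5;  TP4−TP2: 362a + 168b = −498.8.
Solving gives a = −0.77801, b = −1.29261.
Unit vector along 185° is (sin 185°, cos 185°) = (-0.0872, -0.9962).
Slope in that direction = a·(-0.0872) + b·(-0.9962) = 1.35550.
Apparent dip = arctan|1.35550| = 53.6° (true dip is 56.5°, so apparent ≤ true as expected).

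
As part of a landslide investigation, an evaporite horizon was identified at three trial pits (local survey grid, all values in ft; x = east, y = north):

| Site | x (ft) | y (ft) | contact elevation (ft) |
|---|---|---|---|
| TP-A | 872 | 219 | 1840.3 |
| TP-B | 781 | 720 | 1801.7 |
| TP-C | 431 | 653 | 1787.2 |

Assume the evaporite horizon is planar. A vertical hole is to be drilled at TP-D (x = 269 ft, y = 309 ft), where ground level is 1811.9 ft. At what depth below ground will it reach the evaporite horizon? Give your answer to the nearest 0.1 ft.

Let the plane be z = a·x + b·y + c.
TP-B−TP-A: −91a + 501b = −38.6;  TP-C−TP-A: −441a + 434b = −53.1.
Solving gives a = 0.05429, b = −0.06718.
Then c = 1840.3 − a·872 − b·219 = 1807.67.
At (269, 309): z_contact = 14.60 − 20.76 + 1807.67 = 1801.52 ft.
Depth below ground = 1811.9 − 1801.52 = 10.4 ft.

10.4 ft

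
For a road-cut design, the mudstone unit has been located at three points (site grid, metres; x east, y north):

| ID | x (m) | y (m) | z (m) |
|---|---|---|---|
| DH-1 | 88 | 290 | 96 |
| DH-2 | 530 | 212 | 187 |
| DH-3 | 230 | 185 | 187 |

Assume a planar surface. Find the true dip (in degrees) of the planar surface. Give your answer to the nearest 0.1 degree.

Let the plane be z = a·x + b·y + c.
DH-2−DH-1: 442a − 78b = 91;  DH-3−DH-1: 142a − 105b = 91.
Solving gives a = 0.06954, b = −0.77263.
Gradient magnitude |∇z| = √(a² + b²) = √(0.00484 + 0.59695) = 0.77575.
True dip = arctan(0.77575) = 37.8°, dipping toward N (azimuth ≈ 355°).

37.8°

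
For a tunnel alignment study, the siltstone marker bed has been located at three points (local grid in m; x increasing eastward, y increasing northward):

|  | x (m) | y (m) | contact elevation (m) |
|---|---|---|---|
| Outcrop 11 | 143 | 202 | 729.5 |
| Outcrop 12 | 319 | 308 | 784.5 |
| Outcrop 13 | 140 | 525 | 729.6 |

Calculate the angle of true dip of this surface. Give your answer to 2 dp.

Let the plane be z = a·x + b·y + c.
Outcrop 12−Outcrop 11: 176a + 106b = 55;  Outcrop 13−Outcrop 11: −3a + 323b = 0.1.
Solving gives a = 0.31058, b = 0.00319.
Gradient magnitude |∇z| = √(a² + b²) = √(0.09646 + 0.00001) = 0.31059.
True dip = arctan(0.31059) = 17.25°, dipping toward W (azimuth ≈ 269°).

17.25°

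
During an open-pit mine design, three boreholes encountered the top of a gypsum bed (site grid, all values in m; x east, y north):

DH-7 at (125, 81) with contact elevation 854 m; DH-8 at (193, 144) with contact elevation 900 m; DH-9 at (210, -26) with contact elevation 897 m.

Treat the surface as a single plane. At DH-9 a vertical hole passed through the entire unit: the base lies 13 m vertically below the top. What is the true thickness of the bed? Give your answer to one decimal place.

11.1 m

Let the plane be z = a·x + b·y + c.
DH-8−DH-7: 68a + 63b = 46;  DH-9−DH-7: 85a − 107b = 43.
Solving gives a = 0.60415, b = 0.07806.
|∇z| = √(a²+b²) = 0.60917, so dip δ = arctan(0.60917) = 31.35°.
True thickness = vertical thickness × cos δ = 13 × cos 31.35° = 11.1 m.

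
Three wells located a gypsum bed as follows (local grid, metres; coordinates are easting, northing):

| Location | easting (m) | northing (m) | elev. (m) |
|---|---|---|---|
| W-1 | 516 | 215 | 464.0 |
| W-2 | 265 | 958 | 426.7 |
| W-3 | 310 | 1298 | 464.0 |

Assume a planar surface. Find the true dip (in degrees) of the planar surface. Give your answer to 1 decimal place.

19.1°

Two edge vectors: W-1→W-2 = (-251, 743, -37.3), W-1→W-3 = (-206, 1083, 0).
Normal n = (W-1→W-2) × (W-1→W-3) = (40395.9, 7683.8, -118775).
So ∂z/∂easting = −n_x/n_z = 0.34010 and ∂z/∂northing = −n_y/n_z = 0.06469.
Gradient magnitude |∇z| = √(a² + b²) = √(0.11567 + 0.00419) = 0.34620.
True dip = arctan(0.34620) = 19.1°, dipping toward W (azimuth ≈ 259°).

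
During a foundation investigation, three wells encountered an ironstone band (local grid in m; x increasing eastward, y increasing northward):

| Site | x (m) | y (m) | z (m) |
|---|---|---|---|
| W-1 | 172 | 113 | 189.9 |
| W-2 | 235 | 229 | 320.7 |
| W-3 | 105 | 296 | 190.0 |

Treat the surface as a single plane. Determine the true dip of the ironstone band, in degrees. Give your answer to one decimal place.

Two edge vectors: W-1→W-2 = (63, 116, 130.8), W-1→W-3 = (-67, 183, 0.1).
Normal n = (W-1→W-2) × (W-1→W-3) = (-23924.8, -8769.9, 19301).
So ∂z/∂x = −n_x/n_z = 1.23956 and ∂z/∂y = −n_y/n_z = 0.45438.
Gradient magnitude |∇z| = √(a² + b²) = √(1.53652 + 0.20646) = 1.32022.
True dip = arctan(1.32022) = 52.9°, dipping toward WSW (azimuth ≈ 250°).

52.9°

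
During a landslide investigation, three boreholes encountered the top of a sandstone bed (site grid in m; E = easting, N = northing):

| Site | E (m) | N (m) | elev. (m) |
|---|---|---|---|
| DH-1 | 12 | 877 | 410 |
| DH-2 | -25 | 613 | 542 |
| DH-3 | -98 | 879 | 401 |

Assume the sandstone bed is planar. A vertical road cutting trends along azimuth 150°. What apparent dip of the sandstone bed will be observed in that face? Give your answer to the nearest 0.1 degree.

Let the plane be z = a·E + b·N + c.
DH-2−DH-1: −37a − 264b = 132;  DH-3−DH-1: −110a + 2b = −9.
Solving gives a = 0.07254, b = −0.51017.
Unit vector along 150° is (sin 150°, cos 150°) = (0.5000, -0.8660).
Slope in that direction = a·(0.5000) + b·(-0.8660) = 0.47809.
Apparent dip = arctan|0.47809| = 25.6° (true dip is 27.3°, so apparent ≤ true as expected).

25.6°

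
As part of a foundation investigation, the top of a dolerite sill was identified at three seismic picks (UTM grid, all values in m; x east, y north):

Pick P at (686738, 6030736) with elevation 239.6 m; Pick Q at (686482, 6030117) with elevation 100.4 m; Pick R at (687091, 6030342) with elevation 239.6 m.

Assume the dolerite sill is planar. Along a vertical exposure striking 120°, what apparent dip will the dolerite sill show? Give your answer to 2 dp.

4.11°

Let the plane be z = a·x + b·y + c.
Pick Q−Pick P: −256a − 619b = −139.2;  Pick R−Pick P: 353a − 394b = 0.
Solving gives a = 0.17173, b = 0.15386.
Unit vector along 120° is (sin 120°, cos 120°) = (0.8660, -0.5000).
Slope in that direction = a·(0.8660) + b·(-0.5000) = 0.07179.
Apparent dip = arctan|0.07179| = 4.11° (true dip is 13.0°, so apparent ≤ true as expected).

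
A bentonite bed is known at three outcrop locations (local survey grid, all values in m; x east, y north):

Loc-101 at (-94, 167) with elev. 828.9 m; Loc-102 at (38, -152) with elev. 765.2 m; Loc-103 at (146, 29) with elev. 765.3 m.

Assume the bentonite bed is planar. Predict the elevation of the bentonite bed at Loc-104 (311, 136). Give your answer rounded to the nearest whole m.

745 m

Two edge vectors: Loc-101→Loc-102 = (132, -319, -63.7), Loc-101→Loc-103 = (240, -138, -63.6).
Normal n = (Loc-101→Loc-102) × (Loc-101→Loc-103) = (11497.8, -6892.8, 58344).
So ∂z/∂x = −n_x/n_z = −0.19707 and ∂z/∂y = −n_y/n_z = 0.11814.
Intercept c from Loc-101: 828.9 − 18.52 − 19.73 = 790.65.
At (311, 136): z = −61.3 + 16.1 + 790.65 = 745.4 m.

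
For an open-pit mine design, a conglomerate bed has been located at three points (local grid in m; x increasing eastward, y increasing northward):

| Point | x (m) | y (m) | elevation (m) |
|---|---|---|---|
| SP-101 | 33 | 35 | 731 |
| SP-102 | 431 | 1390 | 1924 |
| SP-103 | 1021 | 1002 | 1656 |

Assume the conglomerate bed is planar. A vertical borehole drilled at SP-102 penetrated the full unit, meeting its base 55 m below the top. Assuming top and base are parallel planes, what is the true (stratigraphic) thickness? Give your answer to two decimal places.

Let the plane be z = a·x + b·y + c.
SP-102−SP-101: 398a + 1355b = 1193;  SP-103−SP-101: 988a + 967b = 925.
Solving gives a = 0.10457, b = 0.84973.
|∇z| = √(a²+b²) = 0.85614, so dip δ = arctan(0.85614) = 40.57°.
True thickness = vertical thickness × cos δ = 55 × cos 40.57° = 41.78 m.

41.78 m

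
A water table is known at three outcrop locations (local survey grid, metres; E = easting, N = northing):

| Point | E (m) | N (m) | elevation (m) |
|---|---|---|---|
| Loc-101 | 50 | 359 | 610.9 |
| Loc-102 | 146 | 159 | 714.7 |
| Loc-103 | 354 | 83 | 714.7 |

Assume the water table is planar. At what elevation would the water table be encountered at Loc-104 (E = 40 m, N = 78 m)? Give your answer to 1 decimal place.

790.1 m

Let the plane be z = a·E + b·N + c.
Loc-102−Loc-101: 96a − 200b = 103.8;  Loc-103−Loc-101: 304a − 276b = 103.8.
Solving gives a = −0.22997, b = −0.62938.
Then c = 610.9 − a·50 − b·359 = 848.35.
At (40, 78): z = −9.2 − 49.1 + 848.35 = 790.1 m.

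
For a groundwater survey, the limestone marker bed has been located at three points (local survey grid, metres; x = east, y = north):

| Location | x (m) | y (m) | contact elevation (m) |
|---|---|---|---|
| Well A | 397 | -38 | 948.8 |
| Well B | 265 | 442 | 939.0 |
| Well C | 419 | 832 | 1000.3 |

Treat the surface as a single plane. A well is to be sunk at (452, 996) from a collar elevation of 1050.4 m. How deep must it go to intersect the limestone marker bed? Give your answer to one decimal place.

Two edge vectors: Well A→Well B = (-132, 480, -9.8), Well A→Well C = (22, 870, 51.5).
Normal n = (Well A→Well B) × (Well A→Well C) = (33246, 6582.4, -125400).
So ∂z/∂x = −n_x/n_z = 0.26512 and ∂z/∂y = −n_y/n_z = 0.05249.
Intercept c from Well A: 948.8 − 105.25 + 1.99 = 845.54.
At (452, 996): z_contact = 119.83 + 52.28 + 845.54 = 1017.66 m.
Depth below ground = 1050.4 − 1017.66 = 32.7 m.

32.7 m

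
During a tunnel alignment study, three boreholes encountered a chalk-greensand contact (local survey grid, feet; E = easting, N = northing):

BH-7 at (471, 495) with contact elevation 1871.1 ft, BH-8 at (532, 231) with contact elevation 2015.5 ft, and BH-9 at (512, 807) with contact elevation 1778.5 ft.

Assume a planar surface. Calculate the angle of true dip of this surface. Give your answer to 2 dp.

Two edge vectors: BH-7→BH-8 = (61, -264, 144.4), BH-7→BH-9 = (41, 312, -92.6).
Normal n = (BH-7→BH-8) × (BH-7→BH-9) = (-20606.4, 11569, 29856).
So ∂z/∂E = −n_x/n_z = 0.69019 and ∂z/∂N = −n_y/n_z = −0.38749.
Gradient magnitude |∇z| = √(a² + b²) = √(0.47637 + 0.15015) = 0.79153.
True dip = arctan(0.79153) = 38.36°, dipping toward WNW (azimuth ≈ 299°).

38.36°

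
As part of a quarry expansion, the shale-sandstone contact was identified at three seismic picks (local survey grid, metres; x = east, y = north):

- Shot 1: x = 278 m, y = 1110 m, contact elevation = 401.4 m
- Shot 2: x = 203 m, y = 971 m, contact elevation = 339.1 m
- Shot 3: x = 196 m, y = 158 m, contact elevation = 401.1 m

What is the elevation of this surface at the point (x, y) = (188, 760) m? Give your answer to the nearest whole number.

342 m

Let the plane be z = a·x + b·y + c.
Shot 2−Shot 1: −75a − 139b = −62.3;  Shot 3−Shot 1: −82a − 952b = −0.3.
Solving gives a = 0.98777, b = −0.08477.
Then c = 401.4 − a·278 − b·1110 = 220.89.
At (188, 760): z = 185.7 − 64.4 + 220.89 = 342.2 m.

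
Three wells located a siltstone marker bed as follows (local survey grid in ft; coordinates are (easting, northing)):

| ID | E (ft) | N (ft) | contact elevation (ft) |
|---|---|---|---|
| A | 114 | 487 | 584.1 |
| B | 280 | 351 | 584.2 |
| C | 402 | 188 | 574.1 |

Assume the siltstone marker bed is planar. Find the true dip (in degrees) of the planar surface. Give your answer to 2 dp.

Let the plane be z = a·E + b·N + c.
B−A: 166a − 136b = 0.1;  C−A: 288a − 299b = −10.
Solving gives a = 0.13280, b = 0.16136.
Gradient magnitude |∇z| = √(a² + b²) = √(0.01764 + 0.02604) = 0.20898.
True dip = arctan(0.20898) = 11.80°, dipping toward SW (azimuth ≈ 219°).

11.80°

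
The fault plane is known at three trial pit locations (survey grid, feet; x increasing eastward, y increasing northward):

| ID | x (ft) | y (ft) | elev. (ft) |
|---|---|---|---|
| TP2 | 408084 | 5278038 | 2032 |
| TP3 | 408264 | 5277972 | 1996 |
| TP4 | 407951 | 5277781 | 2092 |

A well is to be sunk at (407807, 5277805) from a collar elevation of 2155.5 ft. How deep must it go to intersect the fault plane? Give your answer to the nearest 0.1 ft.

31.6 ft

Two edge vectors: TP2→TP3 = (180, -66, -36), TP2→TP4 = (-133, -257, 60).
Normal n = (TP2→TP3) × (TP2→TP4) = (-13212, -6012, -55038).
So ∂z/∂x = −n_x/n_z = −0.240052327 and ∂z/∂y = −n_y/n_z = −0.109233620.
Intercept c from TP2: 2032 + 97961.51 + 576539.20 = 676532.71.
At (407807, 5277805): z_contact = −97895.02 − 576513.75 + 676532.71 = 2123.95 ft.
Depth below ground = 2155.5 − 2123.95 = 31.6 ft.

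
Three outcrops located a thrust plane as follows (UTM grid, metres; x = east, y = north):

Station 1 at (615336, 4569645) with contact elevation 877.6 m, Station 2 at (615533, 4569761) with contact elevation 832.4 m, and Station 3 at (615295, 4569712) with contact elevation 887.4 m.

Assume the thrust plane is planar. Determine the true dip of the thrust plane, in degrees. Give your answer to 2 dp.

Let the plane be z = a·x + b·y + c.
Station 2−Station 1: 197a + 116b = −45.2;  Station 3−Station 1: −41a + 67b = 9.8.
Solving gives a = −0.23198, b = 0.00431.
Gradient magnitude |∇z| = √(a² + b²) = √(0.05381 + 0.00002) = 0.23202.
True dip = arctan(0.23202) = 13.06°, dipping toward E (azimuth ≈ 091°).

13.06°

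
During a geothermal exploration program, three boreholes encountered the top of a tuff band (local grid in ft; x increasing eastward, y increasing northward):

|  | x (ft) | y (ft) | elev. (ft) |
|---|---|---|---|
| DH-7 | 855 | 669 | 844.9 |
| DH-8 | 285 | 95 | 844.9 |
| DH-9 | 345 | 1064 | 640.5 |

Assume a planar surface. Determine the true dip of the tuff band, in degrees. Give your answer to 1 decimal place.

17.7°

Let the plane be z = a·x + b·y + c.
DH-8−DH-7: −570a − 574b = 0;  DH-9−DH-7: −510a + 395b = −204.4.
Solving gives a = 0.22655, b = −0.22497.
Gradient magnitude |∇z| = √(a² + b²) = √(0.05132 + 0.05061) = 0.31927.
True dip = arctan(0.31927) = 17.7°, dipping toward NW (azimuth ≈ 315°).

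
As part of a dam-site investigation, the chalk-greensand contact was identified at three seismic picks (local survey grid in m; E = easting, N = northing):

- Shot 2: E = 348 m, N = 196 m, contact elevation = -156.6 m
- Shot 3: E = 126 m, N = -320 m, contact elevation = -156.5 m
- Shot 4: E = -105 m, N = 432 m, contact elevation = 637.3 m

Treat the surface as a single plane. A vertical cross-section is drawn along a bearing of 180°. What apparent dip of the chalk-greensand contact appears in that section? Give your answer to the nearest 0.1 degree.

Let the plane be z = a·E + b·N + c.
Shot 3−Shot 2: −222a − 516b = 0.1;  Shot 4−Shot 2: −453a + 236b = 793.9.
Solving gives a = −1.43173, b = 0.61578.
Unit vector along 180° is (sin 180°, cos 180°) = (0.0000, -1.0000).
Slope in that direction = a·(0.0000) + b·(-1.0000) = −0.61578.
Apparent dip = arctan|0.61578| = 31.6° (true dip is 57.3°, so apparent ≤ true as expected).

31.6°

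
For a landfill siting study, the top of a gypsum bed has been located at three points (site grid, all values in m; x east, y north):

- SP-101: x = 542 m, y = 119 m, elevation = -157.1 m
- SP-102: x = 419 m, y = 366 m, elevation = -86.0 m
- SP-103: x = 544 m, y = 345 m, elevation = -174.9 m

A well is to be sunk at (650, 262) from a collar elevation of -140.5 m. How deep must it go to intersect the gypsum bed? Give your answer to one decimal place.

Two edge vectors: SP-101→SP-102 = (-123, 247, 71.1), SP-101→SP-103 = (2, 226, -17.8).
Normal n = (SP-101→SP-102) × (SP-101→SP-103) = (-20465.2, -2047.2, -28292).
So ∂z/∂x = −n_x/n_z = −0.72336 and ∂z/∂y = −n_y/n_z = −0.07236.
Intercept c from SP-101: -157.1 + 392.06 + 8.61 = 243.57.
At (650, 262): z_contact = −470.18 − 18.96 + 243.57 = -245.57 m.
Depth below ground = -140.5 − (-245.57) = 105.1 m.

105.1 m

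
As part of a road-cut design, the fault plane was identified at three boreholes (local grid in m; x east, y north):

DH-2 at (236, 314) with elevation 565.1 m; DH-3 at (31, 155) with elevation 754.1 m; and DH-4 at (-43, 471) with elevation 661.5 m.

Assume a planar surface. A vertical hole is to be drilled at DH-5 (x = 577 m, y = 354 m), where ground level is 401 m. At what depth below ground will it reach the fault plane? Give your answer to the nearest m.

54 m

Two edge vectors: DH-2→DH-3 = (-205, -159, 189), DH-2→DH-4 = (-279, 157, 96.4).
Normal n = (DH-2→DH-3) × (DH-2→DH-4) = (-45000.6, -32969, -76546).
So ∂z/∂x = −n_x/n_z = −0.58789 and ∂z/∂y = −n_y/n_z = −0.43071.
Intercept c from DH-2: 565.1 + 138.74 + 135.24 = 839.08.
At (577, 354): z_contact = −339.2 − 152.5 + 839.08 = 347.4 m.
Depth below ground = 401 − 347.4 = 54 m.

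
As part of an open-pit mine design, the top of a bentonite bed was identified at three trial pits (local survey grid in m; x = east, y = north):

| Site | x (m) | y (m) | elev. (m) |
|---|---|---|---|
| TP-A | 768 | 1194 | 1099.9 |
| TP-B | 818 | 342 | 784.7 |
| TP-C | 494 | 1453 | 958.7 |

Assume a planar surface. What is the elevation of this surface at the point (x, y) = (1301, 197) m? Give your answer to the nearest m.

Let the plane be z = a·x + b·y + c.
TP-B−TP-A: 50a − 852b = −315.2;  TP-C−TP-A: −274a + 259b = −141.2.
Solving gives a = 0.91583, b = 0.42370.
Then c = 1099.9 − a·768 − b·1194 = −109.36.
At (1301, 197): z = 1191.5 + 83.5 − 109.36 = 1165.6 m.

1166 m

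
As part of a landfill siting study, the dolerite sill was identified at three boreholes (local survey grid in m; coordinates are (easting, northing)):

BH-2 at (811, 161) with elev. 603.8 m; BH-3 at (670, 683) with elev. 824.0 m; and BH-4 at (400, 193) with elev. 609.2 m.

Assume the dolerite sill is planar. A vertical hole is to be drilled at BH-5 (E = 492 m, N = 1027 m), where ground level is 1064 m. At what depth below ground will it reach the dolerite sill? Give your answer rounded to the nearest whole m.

Let the plane be z = a·E + b·N + c.
BH-3−BH-2: −141a + 522b = 220.2;  BH-4−BH-2: −411a + 32b = 5.4.
Solving gives a = 0.02013, b = 0.42728.
Then c = 603.8 − a·811 − b·161 = 518.68.
At (492, 1027): z_contact = 9.9 + 438.8 + 518.68 = 967.4 m.
Depth below ground = 1064 − 967.4 = 97 m.

97 m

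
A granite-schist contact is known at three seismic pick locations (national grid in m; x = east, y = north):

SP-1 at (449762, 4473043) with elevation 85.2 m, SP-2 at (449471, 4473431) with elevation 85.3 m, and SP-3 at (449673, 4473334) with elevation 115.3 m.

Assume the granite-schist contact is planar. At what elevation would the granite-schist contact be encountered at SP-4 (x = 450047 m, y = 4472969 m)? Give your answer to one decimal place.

Let the plane be z = a·x + b·y + c.
SP-2−SP-1: −291a + 388b = 0.1;  SP-3−SP-1: −89a + 291b = 30.1.
Solving gives a = 0.232301741, b = 0.174484038.
Then c = 85.2 − a·449762 − b·4473043 = −884869.90.
At (450047, 4472969): z = 104546.7 + 780461.7 − 884869.90 = 138.5 m.

138.5 m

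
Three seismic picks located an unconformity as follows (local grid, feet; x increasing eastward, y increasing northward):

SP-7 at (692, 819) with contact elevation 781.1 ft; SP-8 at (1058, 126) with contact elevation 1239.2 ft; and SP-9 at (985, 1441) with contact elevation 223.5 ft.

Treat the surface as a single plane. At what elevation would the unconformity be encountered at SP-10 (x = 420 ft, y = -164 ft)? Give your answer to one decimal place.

1617.3 ft

Two edge vectors: SP-7→SP-8 = (366, -693, 458.1), SP-7→SP-9 = (293, 622, -557.6).
Normal n = (SP-7→SP-8) × (SP-7→SP-9) = (101478.6, 338304.9, 430701).
So ∂z/∂x = −n_x/n_z = −0.235613 and ∂z/∂y = −n_y/n_z = −0.785475.
Intercept c from SP-7: 781.1 + 163.04 + 643.30 = 1587.45.
At (420, -164): z = −99.0 + 128.8 + 1587.45 = 1617.3 ft.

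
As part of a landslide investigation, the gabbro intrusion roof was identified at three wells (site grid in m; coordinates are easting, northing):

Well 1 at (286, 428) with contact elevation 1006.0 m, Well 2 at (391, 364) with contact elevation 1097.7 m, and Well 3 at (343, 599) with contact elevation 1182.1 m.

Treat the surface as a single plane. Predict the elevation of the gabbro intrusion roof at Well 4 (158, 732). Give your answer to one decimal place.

1033.0 m

Two edge vectors: Well 1→Well 2 = (105, -64, 91.7), Well 1→Well 3 = (57, 171, 176.1).
Normal n = (Well 1→Well 2) × (Well 1→Well 3) = (-26951.1, -13263.6, 21603).
So ∂z/∂easting = −n_x/n_z = 1.24756 and ∂z/∂northing = −n_y/n_z = 0.61397.
Intercept c from Well 1: 1006 − 356.80 − 262.78 = 386.42.
At (158, 732): z = 197.1 + 449.4 + 386.42 = 1033.0 m.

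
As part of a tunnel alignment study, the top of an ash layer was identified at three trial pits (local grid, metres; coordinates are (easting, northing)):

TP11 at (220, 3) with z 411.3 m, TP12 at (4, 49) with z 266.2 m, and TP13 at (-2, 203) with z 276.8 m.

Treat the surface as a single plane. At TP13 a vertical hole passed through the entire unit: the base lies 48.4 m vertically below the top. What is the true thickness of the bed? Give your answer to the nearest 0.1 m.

Two edge vectors: TP11→TP12 = (-216, 46, -145.1), TP11→TP13 = (-222, 200, -134.5).
Normal n = (TP11→TP12) × (TP11→TP13) = (22833, 3160.2, -32988).
So ∂z/∂E = −n_x/n_z = 0.69216 and ∂z/∂N = −n_y/n_z = 0.09580.
|∇z| = √(a²+b²) = 0.69876, so dip δ = arctan(0.69876) = 34.94°.
True thickness = vertical thickness × cos δ = 48.4 × cos 34.94° = 39.7 m.

39.7 m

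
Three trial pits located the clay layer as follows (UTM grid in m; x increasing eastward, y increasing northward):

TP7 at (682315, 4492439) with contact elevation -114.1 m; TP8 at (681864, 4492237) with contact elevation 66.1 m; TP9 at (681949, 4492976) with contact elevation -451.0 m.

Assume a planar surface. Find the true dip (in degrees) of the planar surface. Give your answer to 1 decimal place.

Two edge vectors: TP7→TP8 = (-451, -202, 180.2), TP7→TP9 = (-366, 537, -336.9).
Normal n = (TP7→TP8) × (TP7→TP9) = (-28713.6, -217895.1, -316119).
So ∂z/∂x = −n_x/n_z = −0.09083 and ∂z/∂y = −n_y/n_z = −0.68928.
Gradient magnitude |∇z| = √(a² + b²) = √(0.00825 + 0.47511) = 0.69524.
True dip = arctan(0.69524) = 34.8°, dipping toward N (azimuth ≈ 008°).

34.8°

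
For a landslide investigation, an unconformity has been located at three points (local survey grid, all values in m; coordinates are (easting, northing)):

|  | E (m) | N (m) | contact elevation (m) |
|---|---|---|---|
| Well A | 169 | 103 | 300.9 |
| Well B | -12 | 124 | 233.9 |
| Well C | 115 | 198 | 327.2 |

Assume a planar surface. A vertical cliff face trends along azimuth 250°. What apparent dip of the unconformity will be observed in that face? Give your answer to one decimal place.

30.2°

Two edge vectors: Well A→Well B = (-181, 21, -67), Well A→Well C = (-54, 95, 26.3).
Normal n = (Well A→Well B) × (Well A→Well C) = (6917.3, 8378.3, -16061).
So ∂z/∂E = −n_x/n_z = 0.43069 and ∂z/∂N = −n_y/n_z = 0.52165.
Unit vector along 250° is (sin 250°, cos 250°) = (-0.9397, -0.3420).
Slope in that direction = a·(-0.9397) + b·(-0.3420) = −0.58313.
Apparent dip = arctan|0.58313| = 30.2° (true dip is 34.1°, so apparent ≤ true as expected).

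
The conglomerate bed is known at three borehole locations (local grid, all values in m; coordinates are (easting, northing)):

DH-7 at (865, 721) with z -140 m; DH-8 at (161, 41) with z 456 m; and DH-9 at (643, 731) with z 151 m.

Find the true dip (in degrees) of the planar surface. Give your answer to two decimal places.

Let the plane be z = a·E + b·N + c.
DH-8−DH-7: −704a − 680b = 596;  DH-9−DH-7: −222a + 10b = 291.
Solving gives a = −1.29013, b = 0.45919.
Gradient magnitude |∇z| = √(a² + b²) = √(1.66443 + 0.21086) = 1.36941.
True dip = arctan(1.36941) = 53.86°, dipping toward ESE (azimuth ≈ 110°).

53.86°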